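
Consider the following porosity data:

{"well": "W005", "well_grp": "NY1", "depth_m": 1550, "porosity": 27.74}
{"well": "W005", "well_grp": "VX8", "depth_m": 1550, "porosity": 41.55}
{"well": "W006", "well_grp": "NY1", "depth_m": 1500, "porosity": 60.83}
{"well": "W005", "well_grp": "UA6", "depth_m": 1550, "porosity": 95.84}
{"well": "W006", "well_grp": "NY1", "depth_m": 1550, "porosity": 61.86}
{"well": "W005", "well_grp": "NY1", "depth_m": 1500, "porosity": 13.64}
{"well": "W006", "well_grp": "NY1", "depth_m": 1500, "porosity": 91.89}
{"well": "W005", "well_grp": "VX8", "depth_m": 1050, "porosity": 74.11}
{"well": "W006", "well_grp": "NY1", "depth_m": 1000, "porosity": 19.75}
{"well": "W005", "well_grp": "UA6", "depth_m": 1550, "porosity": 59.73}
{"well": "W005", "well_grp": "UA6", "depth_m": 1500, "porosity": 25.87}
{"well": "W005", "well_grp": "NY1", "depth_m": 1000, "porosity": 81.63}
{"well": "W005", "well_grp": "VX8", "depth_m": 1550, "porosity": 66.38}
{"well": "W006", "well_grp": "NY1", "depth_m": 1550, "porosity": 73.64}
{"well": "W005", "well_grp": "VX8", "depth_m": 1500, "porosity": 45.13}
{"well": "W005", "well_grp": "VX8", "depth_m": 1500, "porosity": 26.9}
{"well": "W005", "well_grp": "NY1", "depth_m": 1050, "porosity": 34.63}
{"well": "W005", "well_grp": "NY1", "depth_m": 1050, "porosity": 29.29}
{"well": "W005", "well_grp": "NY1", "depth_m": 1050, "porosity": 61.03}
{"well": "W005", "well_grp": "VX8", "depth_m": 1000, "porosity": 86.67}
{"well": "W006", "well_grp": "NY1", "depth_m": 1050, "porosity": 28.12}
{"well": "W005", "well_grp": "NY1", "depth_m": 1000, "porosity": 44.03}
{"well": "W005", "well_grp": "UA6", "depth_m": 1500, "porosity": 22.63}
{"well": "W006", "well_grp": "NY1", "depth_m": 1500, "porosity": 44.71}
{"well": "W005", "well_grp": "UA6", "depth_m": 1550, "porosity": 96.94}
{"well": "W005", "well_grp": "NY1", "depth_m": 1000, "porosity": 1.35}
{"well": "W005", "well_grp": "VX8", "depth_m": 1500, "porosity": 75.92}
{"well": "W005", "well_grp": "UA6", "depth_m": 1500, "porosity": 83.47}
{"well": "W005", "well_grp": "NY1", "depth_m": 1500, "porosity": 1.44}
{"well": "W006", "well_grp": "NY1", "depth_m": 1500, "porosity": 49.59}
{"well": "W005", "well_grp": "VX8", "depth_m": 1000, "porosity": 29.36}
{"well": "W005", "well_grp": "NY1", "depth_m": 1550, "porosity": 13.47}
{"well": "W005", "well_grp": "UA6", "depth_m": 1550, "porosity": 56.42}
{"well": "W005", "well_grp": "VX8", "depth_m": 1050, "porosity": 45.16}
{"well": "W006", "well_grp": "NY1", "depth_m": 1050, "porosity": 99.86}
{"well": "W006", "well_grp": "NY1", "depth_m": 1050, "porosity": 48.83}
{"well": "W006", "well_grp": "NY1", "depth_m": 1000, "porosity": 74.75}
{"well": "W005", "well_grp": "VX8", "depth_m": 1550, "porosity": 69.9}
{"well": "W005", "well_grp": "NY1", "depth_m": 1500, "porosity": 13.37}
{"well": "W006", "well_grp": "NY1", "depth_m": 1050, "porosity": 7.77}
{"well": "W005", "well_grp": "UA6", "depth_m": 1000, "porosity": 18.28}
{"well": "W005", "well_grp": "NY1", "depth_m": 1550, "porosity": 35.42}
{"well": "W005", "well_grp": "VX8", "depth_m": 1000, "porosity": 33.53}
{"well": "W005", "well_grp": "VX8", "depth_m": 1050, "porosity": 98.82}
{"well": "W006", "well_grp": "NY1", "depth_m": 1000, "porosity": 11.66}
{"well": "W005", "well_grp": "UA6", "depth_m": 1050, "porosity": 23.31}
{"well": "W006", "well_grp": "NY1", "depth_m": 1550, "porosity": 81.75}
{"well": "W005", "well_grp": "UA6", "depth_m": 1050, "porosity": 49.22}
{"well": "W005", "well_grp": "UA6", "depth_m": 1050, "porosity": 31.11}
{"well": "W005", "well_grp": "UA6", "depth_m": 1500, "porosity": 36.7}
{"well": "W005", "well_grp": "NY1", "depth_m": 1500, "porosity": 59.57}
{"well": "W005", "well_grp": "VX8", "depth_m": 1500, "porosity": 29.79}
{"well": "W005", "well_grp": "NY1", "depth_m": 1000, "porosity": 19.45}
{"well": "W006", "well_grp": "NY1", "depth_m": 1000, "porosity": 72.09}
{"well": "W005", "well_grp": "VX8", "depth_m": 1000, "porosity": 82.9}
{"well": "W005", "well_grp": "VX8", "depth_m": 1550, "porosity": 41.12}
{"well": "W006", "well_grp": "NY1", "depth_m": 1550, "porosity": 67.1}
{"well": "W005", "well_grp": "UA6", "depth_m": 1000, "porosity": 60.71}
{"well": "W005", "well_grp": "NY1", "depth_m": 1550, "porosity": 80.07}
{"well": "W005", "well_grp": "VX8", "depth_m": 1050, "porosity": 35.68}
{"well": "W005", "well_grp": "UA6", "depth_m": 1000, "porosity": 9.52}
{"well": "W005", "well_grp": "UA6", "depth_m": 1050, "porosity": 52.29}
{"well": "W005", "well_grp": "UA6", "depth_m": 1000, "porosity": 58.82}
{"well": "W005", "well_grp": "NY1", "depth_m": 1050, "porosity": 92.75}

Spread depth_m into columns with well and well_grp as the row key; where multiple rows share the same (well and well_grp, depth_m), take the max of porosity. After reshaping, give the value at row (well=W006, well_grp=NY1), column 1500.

Rows with well=W006, well_grp=NY1 and depth_m=1500: porosity values are 60.83, 91.89, 44.71, 49.59.
max(60.83, 91.89, 44.71, 49.59) = 91.89.

91.89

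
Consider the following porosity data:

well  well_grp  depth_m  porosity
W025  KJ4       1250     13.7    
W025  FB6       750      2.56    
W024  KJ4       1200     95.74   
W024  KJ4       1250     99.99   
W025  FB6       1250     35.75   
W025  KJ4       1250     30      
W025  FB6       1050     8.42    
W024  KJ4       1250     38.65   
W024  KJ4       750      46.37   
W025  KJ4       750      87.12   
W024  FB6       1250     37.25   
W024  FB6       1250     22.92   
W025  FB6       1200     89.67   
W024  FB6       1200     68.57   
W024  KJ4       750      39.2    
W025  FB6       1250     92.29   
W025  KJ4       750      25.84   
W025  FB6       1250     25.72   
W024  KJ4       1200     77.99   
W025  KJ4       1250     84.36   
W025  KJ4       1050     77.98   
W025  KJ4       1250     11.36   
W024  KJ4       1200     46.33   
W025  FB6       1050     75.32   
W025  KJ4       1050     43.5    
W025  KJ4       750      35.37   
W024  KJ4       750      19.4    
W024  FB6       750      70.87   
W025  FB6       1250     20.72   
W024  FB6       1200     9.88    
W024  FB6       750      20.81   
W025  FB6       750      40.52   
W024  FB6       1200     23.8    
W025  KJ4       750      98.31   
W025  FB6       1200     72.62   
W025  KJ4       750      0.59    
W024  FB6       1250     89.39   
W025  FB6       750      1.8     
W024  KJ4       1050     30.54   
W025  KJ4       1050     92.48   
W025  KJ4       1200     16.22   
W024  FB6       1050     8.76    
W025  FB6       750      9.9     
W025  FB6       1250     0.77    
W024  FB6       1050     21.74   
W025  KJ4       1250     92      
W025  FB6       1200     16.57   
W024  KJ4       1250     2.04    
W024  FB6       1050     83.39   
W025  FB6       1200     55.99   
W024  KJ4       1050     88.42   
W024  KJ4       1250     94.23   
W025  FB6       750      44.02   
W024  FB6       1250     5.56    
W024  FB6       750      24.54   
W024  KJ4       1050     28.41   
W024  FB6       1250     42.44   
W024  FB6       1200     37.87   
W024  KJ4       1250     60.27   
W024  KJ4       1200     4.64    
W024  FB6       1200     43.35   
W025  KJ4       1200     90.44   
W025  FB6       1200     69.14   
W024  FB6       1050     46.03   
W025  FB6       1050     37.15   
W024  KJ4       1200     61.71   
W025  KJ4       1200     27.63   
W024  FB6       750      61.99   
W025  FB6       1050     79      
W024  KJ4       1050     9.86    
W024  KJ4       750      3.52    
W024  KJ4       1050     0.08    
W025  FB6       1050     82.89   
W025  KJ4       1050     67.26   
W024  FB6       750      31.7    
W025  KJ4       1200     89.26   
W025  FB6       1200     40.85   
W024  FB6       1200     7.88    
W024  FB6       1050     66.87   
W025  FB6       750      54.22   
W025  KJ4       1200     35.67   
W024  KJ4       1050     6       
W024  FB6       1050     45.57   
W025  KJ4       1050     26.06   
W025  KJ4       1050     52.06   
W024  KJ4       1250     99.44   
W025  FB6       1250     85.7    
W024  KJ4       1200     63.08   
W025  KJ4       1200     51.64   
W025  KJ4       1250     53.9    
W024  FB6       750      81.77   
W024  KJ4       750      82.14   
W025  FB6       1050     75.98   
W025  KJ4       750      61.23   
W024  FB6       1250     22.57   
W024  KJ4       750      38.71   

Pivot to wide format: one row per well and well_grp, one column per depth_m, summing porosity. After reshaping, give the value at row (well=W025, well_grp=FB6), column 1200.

344.84

Rows with well=W025, well_grp=FB6 and depth_m=1200: porosity values are 89.67, 72.62, 16.57, 55.99, 69.14, 40.85.
89.67 + 72.62 + 16.57 + 55.99 + 69.14 + 40.85 = 344.84.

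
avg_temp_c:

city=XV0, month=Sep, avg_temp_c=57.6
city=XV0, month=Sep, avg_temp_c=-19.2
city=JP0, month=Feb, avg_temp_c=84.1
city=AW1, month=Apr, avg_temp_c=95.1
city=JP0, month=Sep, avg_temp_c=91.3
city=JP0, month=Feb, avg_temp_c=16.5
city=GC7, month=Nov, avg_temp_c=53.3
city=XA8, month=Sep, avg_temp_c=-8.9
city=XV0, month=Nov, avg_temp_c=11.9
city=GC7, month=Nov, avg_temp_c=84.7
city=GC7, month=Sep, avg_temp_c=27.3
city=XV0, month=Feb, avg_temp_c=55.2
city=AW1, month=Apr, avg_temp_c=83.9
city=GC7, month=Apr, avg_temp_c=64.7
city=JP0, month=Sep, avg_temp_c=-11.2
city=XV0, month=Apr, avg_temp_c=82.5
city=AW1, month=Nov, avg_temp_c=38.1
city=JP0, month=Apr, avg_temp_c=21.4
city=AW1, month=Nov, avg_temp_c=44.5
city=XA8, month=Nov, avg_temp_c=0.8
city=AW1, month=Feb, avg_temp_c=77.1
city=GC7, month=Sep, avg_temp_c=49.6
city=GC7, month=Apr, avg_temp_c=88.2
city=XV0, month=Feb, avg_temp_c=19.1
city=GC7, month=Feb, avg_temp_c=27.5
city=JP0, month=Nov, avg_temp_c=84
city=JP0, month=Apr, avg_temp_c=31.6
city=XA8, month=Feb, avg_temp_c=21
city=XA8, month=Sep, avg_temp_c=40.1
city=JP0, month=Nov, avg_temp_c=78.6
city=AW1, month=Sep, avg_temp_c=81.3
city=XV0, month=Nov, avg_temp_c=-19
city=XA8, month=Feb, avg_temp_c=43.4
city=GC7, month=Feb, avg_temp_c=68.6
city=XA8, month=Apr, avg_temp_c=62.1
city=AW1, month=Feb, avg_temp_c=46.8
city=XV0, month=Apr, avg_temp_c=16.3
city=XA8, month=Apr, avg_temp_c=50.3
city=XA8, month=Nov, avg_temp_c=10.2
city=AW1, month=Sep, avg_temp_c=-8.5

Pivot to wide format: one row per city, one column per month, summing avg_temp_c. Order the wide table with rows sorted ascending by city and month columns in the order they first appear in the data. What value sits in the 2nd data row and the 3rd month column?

152.9

With rows sorted ascending by city, row 2 is city=GC7. month columns in first-appearance order: Sep, Feb, Apr, Nov; column 3 is Apr.
Long rows with city=GC7, month=Apr: 64.7 + 88.2 = 152.9.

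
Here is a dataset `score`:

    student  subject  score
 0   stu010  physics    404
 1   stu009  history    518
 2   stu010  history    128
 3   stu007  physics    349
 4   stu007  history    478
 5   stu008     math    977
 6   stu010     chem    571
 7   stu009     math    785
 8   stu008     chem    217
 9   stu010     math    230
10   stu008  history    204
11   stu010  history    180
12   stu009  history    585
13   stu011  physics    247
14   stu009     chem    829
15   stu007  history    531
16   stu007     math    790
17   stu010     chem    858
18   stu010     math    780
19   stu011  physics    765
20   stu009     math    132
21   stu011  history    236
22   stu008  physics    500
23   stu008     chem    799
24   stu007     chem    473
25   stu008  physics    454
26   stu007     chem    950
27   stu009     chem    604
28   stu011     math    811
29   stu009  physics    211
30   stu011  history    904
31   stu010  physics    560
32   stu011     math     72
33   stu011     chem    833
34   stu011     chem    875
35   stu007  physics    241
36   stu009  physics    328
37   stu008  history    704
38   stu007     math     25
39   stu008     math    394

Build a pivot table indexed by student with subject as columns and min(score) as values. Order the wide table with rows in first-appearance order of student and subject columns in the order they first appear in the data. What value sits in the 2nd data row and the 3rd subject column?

With rows in first-appearance order of student, row 2 is student=stu009. subject columns in first-appearance order: physics, history, math, chem; column 3 is math.
Long rows with student=stu009, subject=math: min(785, 132) = 132.

132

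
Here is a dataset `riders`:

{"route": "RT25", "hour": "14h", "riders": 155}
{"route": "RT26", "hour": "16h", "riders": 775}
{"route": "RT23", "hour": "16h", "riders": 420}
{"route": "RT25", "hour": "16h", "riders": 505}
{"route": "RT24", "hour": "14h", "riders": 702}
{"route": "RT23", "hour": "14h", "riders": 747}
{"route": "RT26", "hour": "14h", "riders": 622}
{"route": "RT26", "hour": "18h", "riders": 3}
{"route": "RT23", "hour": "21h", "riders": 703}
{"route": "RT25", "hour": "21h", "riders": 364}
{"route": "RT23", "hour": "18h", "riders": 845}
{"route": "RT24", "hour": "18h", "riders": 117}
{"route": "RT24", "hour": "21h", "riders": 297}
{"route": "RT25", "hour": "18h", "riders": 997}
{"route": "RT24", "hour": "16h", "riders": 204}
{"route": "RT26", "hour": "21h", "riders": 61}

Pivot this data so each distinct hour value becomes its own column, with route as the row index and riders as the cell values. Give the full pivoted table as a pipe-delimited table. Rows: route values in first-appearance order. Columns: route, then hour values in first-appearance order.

Columns: route plus the 4 distinct hour values (14h, 16h, 18h, 21h).
For example, row RT25 column 14h takes riders=155 from the long row (RT25, 14h).

| route | 14h | 16h | 18h | 21h |
| RT25 | 155 | 505 | 997 | 364 |
| RT26 | 622 | 775 | 3 | 61 |
| RT23 | 747 | 420 | 845 | 703 |
| RT24 | 702 | 204 | 117 | 297 |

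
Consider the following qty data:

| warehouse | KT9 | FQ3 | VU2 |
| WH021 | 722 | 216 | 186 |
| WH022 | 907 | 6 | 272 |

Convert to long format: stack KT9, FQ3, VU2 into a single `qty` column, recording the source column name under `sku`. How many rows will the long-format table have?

2 warehouse values × 3 melted columns = 6 rows.

6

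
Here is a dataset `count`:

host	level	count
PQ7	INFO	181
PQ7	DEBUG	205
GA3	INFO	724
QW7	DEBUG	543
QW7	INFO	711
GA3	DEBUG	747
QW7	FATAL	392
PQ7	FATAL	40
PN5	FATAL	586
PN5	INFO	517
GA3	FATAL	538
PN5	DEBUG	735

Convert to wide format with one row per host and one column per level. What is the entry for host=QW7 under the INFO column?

711

Wide layout: rows indexed by host, columns are the 3 distinct level values (INFO, DEBUG, FATAL).
Cell (host=QW7, level=INFO) draws from the long row where host=QW7 and level=INFO, which has count=711.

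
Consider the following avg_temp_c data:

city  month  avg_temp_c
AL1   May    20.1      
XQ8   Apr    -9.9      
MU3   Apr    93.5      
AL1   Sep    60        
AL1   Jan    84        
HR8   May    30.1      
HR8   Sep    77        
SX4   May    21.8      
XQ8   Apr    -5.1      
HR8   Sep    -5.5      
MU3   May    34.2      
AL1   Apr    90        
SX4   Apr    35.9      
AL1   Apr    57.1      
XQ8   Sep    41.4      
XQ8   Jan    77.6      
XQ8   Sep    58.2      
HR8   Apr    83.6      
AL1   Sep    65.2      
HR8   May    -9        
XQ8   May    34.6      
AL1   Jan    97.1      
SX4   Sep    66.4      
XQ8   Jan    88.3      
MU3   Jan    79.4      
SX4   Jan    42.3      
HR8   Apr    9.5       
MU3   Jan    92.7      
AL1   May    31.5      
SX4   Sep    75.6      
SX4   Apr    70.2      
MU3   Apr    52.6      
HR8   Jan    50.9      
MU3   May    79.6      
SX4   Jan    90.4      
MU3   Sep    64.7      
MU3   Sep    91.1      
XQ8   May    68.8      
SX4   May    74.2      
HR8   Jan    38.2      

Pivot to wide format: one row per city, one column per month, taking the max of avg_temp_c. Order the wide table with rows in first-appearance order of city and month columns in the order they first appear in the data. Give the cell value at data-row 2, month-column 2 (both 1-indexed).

-5.1

With rows in first-appearance order of city, row 2 is city=XQ8. month columns in first-appearance order: May, Apr, Sep, Jan; column 2 is Apr.
Long rows with city=XQ8, month=Apr: max(-9.9, -5.1) = -5.1.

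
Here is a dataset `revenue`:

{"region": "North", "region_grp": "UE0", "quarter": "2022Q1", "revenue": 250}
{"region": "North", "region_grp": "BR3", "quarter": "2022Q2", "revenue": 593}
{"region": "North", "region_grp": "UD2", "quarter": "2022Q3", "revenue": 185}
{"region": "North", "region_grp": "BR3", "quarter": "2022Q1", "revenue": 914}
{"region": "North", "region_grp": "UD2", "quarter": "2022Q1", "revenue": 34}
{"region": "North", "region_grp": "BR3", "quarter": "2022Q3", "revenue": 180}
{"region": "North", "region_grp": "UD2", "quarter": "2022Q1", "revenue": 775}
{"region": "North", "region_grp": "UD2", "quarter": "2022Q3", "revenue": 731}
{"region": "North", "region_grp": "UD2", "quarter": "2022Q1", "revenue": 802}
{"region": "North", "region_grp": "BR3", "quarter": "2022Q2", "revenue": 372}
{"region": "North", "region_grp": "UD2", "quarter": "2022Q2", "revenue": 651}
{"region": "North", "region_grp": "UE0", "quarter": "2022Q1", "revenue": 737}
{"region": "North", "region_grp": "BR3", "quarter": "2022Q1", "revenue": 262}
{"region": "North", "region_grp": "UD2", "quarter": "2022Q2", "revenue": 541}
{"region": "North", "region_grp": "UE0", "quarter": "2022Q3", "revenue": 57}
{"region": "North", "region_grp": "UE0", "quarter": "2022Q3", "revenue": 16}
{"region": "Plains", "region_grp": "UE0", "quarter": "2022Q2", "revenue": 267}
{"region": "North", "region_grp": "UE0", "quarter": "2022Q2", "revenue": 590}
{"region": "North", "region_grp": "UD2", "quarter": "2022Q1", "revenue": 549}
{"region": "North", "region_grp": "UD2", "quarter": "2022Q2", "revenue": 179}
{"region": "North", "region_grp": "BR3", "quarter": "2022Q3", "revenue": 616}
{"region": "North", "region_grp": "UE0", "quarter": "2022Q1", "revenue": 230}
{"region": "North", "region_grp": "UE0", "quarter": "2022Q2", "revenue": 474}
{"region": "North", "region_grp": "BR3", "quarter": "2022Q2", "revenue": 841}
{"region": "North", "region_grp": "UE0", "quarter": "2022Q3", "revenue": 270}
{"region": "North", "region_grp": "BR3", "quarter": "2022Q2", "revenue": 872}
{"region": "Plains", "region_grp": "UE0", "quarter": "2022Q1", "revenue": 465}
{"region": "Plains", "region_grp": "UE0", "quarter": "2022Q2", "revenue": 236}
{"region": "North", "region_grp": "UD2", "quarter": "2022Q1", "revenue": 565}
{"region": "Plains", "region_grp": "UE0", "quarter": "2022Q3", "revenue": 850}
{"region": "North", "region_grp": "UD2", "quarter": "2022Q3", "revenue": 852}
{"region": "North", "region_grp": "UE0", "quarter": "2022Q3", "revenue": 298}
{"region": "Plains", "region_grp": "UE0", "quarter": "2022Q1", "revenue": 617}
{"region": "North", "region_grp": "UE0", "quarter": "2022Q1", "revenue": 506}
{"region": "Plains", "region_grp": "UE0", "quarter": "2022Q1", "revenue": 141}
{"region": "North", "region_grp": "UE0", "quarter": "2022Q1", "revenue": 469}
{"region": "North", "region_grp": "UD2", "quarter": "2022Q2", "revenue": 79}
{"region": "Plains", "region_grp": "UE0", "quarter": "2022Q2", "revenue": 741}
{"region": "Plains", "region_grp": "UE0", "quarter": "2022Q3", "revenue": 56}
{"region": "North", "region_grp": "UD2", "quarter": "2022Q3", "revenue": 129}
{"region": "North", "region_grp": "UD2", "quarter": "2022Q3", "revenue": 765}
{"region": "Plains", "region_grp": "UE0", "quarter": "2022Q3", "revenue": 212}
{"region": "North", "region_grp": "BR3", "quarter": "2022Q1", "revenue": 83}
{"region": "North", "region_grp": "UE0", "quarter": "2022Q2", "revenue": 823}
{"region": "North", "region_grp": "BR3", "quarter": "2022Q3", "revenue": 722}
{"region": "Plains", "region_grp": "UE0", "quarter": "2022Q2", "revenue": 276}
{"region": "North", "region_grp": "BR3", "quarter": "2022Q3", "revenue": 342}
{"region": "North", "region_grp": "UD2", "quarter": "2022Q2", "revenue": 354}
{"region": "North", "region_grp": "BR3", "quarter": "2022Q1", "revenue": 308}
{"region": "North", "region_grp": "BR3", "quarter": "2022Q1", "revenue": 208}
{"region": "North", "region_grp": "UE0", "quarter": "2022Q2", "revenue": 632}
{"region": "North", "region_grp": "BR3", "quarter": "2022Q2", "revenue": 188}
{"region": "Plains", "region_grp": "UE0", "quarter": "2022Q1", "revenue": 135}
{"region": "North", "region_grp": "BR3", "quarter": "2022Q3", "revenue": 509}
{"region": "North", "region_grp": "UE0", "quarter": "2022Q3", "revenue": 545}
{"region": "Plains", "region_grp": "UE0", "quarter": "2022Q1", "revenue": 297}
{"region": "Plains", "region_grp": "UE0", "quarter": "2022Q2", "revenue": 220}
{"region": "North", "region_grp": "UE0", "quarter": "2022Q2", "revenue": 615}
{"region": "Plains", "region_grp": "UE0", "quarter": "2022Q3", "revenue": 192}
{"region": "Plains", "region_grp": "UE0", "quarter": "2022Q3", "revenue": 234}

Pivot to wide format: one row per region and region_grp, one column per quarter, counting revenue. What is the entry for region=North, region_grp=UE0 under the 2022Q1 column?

Rows with region=North, region_grp=UE0 and quarter=2022Q1: revenue values are 250, 737, 230, 506, 469.
5 rows match — count = 5.

5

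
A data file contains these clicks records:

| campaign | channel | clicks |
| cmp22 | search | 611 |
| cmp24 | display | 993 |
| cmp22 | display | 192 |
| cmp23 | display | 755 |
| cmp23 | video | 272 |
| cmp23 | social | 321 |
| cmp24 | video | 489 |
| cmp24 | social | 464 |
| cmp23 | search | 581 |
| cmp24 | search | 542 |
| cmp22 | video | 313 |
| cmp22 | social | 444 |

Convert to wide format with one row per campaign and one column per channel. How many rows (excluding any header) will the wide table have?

3 distinct campaign values → 3 rows.

3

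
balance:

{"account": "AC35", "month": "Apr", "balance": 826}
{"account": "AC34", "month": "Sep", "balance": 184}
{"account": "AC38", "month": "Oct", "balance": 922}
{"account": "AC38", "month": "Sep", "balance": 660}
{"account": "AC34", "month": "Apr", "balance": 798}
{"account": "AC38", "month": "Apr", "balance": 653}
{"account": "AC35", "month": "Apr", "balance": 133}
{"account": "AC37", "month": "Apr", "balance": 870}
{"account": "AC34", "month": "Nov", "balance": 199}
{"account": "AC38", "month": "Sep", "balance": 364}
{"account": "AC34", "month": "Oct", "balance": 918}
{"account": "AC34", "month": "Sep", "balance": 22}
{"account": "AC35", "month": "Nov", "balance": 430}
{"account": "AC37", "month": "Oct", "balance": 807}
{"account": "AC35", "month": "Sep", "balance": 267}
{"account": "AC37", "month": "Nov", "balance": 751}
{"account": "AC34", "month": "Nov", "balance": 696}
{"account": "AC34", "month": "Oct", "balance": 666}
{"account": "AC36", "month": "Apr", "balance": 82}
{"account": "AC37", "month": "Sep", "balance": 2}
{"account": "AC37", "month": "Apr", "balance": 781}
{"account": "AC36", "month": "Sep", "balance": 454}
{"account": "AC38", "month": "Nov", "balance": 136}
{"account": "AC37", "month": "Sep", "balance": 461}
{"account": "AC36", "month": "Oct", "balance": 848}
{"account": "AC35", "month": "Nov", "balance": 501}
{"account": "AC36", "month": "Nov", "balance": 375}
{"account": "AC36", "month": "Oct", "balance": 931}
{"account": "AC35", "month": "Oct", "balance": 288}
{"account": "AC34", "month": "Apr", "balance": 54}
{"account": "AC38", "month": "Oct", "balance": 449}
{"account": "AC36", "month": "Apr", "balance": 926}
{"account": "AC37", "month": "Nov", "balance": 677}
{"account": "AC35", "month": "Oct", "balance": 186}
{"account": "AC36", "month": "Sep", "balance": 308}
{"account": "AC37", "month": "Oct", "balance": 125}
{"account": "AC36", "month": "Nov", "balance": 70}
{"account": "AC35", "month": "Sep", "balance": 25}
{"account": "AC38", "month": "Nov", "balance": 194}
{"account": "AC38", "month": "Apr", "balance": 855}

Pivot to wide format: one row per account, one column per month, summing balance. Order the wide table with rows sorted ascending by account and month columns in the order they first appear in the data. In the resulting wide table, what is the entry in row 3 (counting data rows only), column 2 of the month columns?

With rows sorted ascending by account, row 3 is account=AC36. month columns in first-appearance order: Apr, Sep, Oct, Nov; column 2 is Sep.
Long rows with account=AC36, month=Sep: 454 + 308 = 762.

762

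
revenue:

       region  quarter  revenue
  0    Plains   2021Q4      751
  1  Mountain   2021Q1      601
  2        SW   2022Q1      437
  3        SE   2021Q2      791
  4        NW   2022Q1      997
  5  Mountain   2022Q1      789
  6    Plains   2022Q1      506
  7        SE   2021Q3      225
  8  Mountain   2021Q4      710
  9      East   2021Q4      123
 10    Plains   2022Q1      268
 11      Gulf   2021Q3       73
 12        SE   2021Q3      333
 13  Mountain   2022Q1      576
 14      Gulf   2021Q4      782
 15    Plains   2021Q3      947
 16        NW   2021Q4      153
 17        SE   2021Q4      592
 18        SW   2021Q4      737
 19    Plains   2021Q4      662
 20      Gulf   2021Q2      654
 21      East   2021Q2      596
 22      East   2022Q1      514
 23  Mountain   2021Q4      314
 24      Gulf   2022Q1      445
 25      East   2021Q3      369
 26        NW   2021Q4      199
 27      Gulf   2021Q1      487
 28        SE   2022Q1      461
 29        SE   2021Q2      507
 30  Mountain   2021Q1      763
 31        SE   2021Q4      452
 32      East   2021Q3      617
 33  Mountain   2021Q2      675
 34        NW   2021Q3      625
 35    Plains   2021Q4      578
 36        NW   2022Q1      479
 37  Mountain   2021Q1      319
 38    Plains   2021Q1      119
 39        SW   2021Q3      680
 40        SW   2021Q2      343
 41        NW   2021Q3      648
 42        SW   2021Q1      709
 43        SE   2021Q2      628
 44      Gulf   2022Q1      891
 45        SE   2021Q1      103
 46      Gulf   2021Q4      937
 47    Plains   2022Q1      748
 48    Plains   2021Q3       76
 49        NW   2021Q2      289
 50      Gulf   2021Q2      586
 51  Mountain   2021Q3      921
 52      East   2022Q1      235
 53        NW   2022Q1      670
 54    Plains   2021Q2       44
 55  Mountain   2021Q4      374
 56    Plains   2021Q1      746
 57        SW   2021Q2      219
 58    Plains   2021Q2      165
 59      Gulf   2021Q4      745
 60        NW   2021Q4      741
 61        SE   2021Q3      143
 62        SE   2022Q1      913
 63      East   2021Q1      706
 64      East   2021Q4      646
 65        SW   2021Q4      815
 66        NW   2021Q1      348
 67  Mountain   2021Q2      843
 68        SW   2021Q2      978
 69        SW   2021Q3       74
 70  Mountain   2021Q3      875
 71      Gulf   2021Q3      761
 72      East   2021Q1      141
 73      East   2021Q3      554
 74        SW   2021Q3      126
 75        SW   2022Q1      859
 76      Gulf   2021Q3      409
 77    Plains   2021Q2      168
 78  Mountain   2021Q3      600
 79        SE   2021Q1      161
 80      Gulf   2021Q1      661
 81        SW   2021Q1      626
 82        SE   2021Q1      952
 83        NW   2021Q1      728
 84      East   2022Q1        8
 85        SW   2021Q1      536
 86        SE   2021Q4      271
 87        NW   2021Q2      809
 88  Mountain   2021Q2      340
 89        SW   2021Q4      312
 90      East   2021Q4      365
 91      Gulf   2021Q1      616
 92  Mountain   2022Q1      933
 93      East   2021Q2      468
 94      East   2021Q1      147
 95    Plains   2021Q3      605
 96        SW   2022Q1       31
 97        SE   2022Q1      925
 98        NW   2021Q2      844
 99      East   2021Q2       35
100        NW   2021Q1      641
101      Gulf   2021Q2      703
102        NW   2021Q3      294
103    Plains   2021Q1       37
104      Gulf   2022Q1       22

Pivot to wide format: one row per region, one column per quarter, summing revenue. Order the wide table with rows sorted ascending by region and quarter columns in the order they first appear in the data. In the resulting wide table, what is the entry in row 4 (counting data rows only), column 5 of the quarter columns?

With rows sorted ascending by region, row 4 is region=NW. quarter columns in first-appearance order: 2021Q4, 2021Q1, 2022Q1, 2021Q2, 2021Q3; column 5 is 2021Q3.
Long rows with region=NW, quarter=2021Q3: 625 + 648 + 294 = 1567.

1567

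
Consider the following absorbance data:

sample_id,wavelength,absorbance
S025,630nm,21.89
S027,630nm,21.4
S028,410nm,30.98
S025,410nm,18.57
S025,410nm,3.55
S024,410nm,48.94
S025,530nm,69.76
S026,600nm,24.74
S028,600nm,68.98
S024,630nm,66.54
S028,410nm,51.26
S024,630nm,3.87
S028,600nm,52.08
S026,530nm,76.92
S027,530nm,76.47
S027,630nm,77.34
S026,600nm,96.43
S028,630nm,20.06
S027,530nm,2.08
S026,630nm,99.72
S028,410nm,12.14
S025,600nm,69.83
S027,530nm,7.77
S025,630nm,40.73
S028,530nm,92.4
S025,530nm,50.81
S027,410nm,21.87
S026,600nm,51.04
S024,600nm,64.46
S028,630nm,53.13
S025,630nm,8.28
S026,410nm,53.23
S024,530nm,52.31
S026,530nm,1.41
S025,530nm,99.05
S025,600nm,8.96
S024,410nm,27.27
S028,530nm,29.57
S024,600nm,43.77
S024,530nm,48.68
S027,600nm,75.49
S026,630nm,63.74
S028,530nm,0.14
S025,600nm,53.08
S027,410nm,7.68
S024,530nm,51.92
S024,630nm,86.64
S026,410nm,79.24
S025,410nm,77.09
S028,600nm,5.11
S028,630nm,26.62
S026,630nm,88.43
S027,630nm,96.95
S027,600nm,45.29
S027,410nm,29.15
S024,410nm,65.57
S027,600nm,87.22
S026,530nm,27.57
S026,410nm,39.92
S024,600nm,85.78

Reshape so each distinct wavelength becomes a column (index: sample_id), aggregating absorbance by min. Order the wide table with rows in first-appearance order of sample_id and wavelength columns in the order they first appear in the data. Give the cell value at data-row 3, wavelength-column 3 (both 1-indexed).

With rows in first-appearance order of sample_id, row 3 is sample_id=S028. wavelength columns in first-appearance order: 630nm, 410nm, 530nm, 600nm; column 3 is 530nm.
Long rows with sample_id=S028, wavelength=530nm: min(92.4, 29.57, 0.14) = 0.14.

0.14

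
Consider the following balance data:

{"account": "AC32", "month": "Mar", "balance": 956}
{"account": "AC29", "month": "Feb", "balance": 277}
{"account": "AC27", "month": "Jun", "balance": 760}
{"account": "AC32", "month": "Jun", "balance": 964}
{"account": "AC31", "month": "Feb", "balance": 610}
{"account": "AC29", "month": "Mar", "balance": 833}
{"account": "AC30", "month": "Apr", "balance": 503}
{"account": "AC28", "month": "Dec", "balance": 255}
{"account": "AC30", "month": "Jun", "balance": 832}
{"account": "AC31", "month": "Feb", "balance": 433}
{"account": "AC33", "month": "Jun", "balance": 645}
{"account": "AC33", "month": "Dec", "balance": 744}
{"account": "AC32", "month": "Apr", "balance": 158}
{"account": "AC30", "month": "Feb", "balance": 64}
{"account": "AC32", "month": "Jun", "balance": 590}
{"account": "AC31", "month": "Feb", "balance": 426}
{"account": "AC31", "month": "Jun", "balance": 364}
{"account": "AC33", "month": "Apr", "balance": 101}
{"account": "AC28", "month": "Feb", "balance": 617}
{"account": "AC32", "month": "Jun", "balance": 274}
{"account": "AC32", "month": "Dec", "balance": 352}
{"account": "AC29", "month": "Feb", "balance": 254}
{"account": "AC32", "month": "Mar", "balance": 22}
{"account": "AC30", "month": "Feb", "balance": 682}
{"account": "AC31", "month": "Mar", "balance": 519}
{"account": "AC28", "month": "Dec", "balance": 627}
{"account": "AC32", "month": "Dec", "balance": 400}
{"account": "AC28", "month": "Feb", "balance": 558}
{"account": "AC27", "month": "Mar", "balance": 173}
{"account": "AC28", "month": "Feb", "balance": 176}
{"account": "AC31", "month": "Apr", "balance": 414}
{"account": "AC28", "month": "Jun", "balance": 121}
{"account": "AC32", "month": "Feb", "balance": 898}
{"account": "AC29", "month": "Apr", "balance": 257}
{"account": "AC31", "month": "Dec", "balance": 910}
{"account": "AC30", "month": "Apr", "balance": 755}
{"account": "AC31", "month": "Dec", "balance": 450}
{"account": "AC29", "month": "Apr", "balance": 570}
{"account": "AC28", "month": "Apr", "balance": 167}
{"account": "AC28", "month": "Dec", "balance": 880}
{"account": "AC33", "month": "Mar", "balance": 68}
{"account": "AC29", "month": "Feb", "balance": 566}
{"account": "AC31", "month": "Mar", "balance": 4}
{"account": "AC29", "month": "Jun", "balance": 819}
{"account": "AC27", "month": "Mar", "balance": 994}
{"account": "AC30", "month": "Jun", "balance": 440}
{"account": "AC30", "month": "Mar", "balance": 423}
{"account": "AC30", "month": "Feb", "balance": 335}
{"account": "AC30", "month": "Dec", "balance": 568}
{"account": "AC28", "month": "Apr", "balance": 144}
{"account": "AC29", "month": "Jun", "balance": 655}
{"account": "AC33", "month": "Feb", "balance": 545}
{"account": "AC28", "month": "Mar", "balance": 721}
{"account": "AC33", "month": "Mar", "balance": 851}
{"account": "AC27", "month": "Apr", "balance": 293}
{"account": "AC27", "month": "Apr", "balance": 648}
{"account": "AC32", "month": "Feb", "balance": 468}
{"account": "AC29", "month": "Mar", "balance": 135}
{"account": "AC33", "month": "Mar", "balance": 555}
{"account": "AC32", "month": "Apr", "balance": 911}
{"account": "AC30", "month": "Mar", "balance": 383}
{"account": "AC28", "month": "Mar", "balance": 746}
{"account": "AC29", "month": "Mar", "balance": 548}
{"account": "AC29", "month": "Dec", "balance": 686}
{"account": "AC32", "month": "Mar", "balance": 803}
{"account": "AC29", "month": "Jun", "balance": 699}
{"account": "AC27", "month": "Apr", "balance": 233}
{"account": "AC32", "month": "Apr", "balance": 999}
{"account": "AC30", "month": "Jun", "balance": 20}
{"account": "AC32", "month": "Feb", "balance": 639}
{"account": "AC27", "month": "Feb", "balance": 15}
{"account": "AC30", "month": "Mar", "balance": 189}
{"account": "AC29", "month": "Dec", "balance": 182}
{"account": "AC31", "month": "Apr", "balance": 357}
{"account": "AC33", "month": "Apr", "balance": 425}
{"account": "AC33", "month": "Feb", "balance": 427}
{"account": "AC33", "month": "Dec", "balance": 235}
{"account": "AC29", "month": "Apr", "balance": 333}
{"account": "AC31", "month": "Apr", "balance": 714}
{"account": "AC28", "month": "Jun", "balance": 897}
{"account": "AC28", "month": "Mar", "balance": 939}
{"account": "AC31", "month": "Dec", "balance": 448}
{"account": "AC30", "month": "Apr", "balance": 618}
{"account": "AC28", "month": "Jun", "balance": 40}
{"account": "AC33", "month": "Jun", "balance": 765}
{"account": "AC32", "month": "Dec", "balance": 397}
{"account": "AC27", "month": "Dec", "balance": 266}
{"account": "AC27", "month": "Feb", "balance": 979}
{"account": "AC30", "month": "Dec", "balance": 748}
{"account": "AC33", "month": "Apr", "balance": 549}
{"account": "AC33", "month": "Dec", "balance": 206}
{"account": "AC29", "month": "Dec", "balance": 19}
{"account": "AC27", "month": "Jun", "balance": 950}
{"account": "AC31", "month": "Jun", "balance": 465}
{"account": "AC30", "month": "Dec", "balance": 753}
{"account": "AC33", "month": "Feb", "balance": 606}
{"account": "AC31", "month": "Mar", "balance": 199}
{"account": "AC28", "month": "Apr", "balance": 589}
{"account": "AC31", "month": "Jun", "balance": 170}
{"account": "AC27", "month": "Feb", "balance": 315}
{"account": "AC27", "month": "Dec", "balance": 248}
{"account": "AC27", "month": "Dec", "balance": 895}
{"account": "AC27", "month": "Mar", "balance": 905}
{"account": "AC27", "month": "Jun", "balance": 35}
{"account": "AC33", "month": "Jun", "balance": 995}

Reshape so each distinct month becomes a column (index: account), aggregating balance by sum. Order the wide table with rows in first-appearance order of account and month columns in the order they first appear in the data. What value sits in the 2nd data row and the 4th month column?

With rows in first-appearance order of account, row 2 is account=AC29. month columns in first-appearance order: Mar, Feb, Jun, Apr, Dec; column 4 is Apr.
Long rows with account=AC29, month=Apr: 257 + 570 + 333 = 1160.

1160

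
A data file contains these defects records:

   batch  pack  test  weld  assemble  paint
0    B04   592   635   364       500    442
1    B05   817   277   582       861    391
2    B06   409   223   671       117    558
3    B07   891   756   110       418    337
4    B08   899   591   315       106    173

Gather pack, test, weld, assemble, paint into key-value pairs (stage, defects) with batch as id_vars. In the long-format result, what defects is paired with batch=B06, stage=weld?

Unpivoting turns each (batch, wide-column) pair into one long row.
The wide cell at row B06, column weld holds 671, so the long row (B06, weld) has defects=671.

671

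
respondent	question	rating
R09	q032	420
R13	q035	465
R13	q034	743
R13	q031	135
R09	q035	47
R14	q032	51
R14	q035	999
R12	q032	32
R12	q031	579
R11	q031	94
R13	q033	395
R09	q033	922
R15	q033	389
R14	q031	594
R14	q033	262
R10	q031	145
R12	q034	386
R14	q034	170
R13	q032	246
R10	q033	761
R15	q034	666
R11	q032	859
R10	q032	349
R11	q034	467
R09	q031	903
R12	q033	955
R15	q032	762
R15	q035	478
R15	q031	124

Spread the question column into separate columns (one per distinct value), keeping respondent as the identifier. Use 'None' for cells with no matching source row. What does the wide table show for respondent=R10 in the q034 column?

No long-format row has respondent=R10 and question=q034, so the cell is None.

None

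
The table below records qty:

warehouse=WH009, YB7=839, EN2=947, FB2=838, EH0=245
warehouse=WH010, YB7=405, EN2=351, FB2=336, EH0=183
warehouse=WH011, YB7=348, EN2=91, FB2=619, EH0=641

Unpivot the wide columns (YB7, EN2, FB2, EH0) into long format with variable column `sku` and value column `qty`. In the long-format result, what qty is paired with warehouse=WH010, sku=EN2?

Unpivoting turns each (warehouse, wide-column) pair into one long row.
The wide cell at row WH010, column EN2 holds 351, so the long row (WH010, EN2) has qty=351.

351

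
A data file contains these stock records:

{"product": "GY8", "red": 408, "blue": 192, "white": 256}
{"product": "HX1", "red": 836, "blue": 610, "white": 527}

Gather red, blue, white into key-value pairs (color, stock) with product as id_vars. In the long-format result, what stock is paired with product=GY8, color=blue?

Unpivoting turns each (product, wide-column) pair into one long row.
The wide cell at row GY8, column blue holds 192, so the long row (GY8, blue) has stock=192.

192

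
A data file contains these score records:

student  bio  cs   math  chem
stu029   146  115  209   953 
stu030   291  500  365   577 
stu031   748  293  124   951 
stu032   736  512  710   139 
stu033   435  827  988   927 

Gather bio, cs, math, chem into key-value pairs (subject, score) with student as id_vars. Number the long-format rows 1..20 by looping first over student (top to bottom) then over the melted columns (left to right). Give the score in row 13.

20 rows total (5 × 4). Row 13: index ⌊(13-1)/4⌋ = 3 into student → stu032; (13-1) mod 4 = 0 into the melted columns → bio.
So row 13 is (stu032, bio, 736); score = 736.

736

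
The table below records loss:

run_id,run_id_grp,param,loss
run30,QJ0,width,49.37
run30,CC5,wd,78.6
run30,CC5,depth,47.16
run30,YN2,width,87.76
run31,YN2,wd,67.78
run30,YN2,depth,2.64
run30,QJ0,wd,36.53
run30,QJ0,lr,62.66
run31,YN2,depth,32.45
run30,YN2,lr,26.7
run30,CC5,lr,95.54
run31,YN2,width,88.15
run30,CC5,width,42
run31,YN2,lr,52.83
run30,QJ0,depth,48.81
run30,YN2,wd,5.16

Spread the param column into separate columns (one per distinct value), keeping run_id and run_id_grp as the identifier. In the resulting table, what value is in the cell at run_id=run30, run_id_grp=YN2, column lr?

Wide layout: rows indexed by run_id and run_id_grp, columns are the 4 distinct param values (width, wd, depth, lr).
Cell (run_id=run30, run_id_grp=YN2, param=lr) draws from the long row where run_id=run30, run_id_grp=YN2 and param=lr, which has loss=26.7.

26.7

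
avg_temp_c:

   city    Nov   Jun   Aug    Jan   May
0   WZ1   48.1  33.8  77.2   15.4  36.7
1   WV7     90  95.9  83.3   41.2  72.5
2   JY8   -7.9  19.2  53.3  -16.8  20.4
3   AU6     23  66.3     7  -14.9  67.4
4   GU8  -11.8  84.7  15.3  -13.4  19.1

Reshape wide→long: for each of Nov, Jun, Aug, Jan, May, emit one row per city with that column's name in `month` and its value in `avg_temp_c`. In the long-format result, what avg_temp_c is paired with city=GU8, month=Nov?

Unpivoting turns each (city, wide-column) pair into one long row.
The wide cell at row GU8, column Nov holds -11.8, so the long row (GU8, Nov) has avg_temp_c=-11.8.

-11.8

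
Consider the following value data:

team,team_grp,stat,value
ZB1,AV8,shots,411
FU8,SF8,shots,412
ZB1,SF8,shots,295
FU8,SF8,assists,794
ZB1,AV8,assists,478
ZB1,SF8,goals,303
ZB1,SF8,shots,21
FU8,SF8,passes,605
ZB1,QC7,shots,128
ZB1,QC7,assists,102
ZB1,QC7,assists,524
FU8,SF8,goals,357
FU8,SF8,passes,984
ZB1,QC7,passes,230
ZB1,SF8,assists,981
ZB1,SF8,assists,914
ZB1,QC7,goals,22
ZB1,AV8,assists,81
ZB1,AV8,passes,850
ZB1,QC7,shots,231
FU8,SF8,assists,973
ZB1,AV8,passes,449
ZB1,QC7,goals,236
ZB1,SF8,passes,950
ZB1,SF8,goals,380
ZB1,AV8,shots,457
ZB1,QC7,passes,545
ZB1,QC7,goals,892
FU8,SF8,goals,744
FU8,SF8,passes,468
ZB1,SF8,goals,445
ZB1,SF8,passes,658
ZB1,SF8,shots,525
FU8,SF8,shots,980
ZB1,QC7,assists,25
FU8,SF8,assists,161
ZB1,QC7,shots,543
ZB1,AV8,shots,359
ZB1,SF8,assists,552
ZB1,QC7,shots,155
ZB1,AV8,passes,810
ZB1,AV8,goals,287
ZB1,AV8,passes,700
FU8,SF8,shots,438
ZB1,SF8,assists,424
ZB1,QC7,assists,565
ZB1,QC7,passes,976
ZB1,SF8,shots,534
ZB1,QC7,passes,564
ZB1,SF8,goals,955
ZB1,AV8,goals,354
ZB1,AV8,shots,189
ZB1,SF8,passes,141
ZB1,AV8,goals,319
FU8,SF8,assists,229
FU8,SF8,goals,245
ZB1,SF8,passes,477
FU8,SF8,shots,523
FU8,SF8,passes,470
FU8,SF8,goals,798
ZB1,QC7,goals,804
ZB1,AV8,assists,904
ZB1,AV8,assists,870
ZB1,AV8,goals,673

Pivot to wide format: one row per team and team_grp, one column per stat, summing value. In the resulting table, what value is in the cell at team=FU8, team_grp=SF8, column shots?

Rows with team=FU8, team_grp=SF8 and stat=shots: value values are 412, 980, 438, 523.
412 + 980 + 438 + 523 = 2353.

2353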